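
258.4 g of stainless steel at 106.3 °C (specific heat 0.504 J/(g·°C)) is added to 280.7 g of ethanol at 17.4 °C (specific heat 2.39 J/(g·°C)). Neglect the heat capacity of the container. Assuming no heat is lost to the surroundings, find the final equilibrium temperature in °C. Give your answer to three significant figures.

Heat lost by stainless steel = heat gained by ethanol.
(258.4)(0.504)(106.3 − T) = (280.7)(2.39)(T − 17.4)
130.2336 (106.3 − T) = 670.873 (T − 17.4)
13844 − 130.2336 T = 670.873 T − 11673
25517 = 801.1066 T
T = 31.85 °C

T_f = 31.9 °C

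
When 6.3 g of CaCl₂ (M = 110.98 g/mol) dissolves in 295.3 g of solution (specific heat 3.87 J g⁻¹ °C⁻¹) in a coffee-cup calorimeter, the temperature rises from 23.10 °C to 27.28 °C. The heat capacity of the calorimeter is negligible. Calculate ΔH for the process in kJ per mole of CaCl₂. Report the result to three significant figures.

|ΔT| = |27.28 − 23.10| = 4.18 °C
|q_surr| = (295.3 × 3.87) × 4.18 = 1142.811 × 4.18 = 4776.95 J
n(CaCl₂) = 6.3 / 110.98 = 0.0567670 mol
Temperature rose, so q_rxn = −|q_surr| = -4.77695 kJ
ΔH = q_rxn / n = -84.15 kJ/mol

ΔH = -84.2 kJ/mol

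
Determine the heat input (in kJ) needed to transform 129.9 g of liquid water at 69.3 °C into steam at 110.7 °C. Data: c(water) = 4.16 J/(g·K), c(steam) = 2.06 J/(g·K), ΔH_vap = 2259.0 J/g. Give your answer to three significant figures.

q = 313 kJ

q1 (heat water 69.3→100.0 °C): 129.9 × 4.16 × 30.7 = 16590 J
q2 (vaporize at 100 °C): 129.9 × 2259.0 = 293444 J
q3 (heat steam 100.0→110.7 °C): 129.9 × 2.06 × 10.7 = 2863 J
Total: 16590 + 293444 + 2863 = 312897 J = 313 kJ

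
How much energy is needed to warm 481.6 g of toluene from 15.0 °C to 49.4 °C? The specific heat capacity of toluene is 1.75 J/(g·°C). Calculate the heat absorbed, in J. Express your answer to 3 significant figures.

q = m c ΔT = 481.6 × 1.75 × (49.4 − 15.0)
q = 481.6 × 1.75 × 34.4 = 28990 J

q = 29000 J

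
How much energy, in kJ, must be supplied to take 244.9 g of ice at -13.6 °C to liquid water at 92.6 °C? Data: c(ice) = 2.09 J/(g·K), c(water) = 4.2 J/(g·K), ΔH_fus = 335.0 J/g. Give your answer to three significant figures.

q = 184 kJ

q1 (heat ice -13.6→0.0 °C): 244.9 × 2.09 × 13.6 = 6961 J
q2 (melt at 0 °C): 244.9 × 335.0 = 82042 J
q3 (heat water 0.0→92.6 °C): 244.9 × 4.2 × 92.6 = 95247 J
Total: 6961 + 82042 + 95247 = 184250 J = 184 kJ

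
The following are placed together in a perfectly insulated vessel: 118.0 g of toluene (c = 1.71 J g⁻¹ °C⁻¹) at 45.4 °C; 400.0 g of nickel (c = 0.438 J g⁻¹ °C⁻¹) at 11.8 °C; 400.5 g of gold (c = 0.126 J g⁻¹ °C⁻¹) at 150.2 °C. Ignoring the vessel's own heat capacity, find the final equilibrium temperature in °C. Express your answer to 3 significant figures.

T_f = 44.0 °C

Σ mᵢcᵢ(T − Tᵢ) = 0  ⇒  T = Σ mᵢcᵢTᵢ / Σ mᵢcᵢ
Σ mᵢcᵢ = 118.0×1.71 + 400.0×0.438 + 400.5×0.126 = 427.443
Σ mᵢcᵢTᵢ = 201.78×45.4 + 175.2×11.8 + 50.463×150.2 = 18808
T = 18808 / 427.443 = 44.00 °C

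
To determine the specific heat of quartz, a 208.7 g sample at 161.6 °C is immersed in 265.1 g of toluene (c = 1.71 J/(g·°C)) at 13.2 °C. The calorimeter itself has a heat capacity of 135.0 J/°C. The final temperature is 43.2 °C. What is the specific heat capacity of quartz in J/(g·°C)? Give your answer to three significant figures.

c = 0.714 J/(g·°C)

q_gained = (265.1 × 1.71 + 135.0) × (43.2 − 13.2) = 17650 J
q_lost = 208.7 × c × (161.6 − 43.2) = 24710.08 c
Set equal: c = 17650 / 24710.08 = 0.714 J/(g·°C)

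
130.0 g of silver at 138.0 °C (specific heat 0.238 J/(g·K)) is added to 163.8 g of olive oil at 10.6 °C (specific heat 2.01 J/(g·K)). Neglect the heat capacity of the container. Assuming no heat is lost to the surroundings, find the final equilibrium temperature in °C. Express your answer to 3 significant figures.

Heat lost by silver = heat gained by olive oil.
(130.0)(0.238)(138.0 − T) = (163.8)(2.01)(T − 10.6)
30.94 (138.0 − T) = 329.238 (T − 10.6)
4269.7 − 30.94 T = 329.238 T − 3489.9
7759.6 = 360.178 T
T = 21.54 °C

T_f = 21.5 °C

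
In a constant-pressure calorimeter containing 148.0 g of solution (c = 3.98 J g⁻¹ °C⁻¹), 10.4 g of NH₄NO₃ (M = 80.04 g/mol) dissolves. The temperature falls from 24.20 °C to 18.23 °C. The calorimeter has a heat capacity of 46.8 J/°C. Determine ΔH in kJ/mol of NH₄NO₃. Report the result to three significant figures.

|ΔT| = |18.23 − 24.20| = 5.97 °C
|q_surr| = (148.0 × 3.98 + 46.8) × 5.97 = 635.84 × 5.97 = 3796 J
n(NH₄NO₃) = 10.4 / 80.04 = 0.1299 mol
Temperature fell, so q_rxn = +|q_surr| = 3.796 kJ
ΔH = q_rxn / n = 29.22 kJ/mol

ΔH = 29.2 kJ/mol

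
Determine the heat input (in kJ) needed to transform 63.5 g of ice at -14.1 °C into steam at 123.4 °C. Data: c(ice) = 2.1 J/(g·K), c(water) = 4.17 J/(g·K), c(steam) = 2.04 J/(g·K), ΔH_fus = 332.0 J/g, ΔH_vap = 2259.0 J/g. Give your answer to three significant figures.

q = 196 kJ

q1 (heat ice -14.1→0.0 °C): 63.5 × 2.1 × 14.1 = 1880 J
q2 (melt at 0 °C): 63.5 × 332.0 = 21082 J
q3 (heat water 0.0→100.0 °C): 63.5 × 4.17 × 100.0 = 26480 J
q4 (vaporize at 100 °C): 63.5 × 2259.0 = 143447 J
q5 (heat steam 100.0→123.4 °C): 63.5 × 2.04 × 23.4 = 3031 J
Total: 1880 + 21082 + 26480 + 143447 + 3031 = 195920 J = 196 kJ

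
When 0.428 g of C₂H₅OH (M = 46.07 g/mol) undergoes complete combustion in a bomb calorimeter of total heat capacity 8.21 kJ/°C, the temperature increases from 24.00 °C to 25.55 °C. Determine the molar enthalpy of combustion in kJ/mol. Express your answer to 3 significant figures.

ΔH = -1370 kJ/mol

ΔT = 25.55 − 24.00 = 1.55 °C
q_cal = C_cal × ΔT = 8.21 × 1.55 = 12.7255 kJ
n = 0.428 / 46.07 = 0.009290 mol
q_rxn = −q_cal = -12.7255 kJ
ΔH = -12.7255 / 0.009290 = -1370 kJ/mol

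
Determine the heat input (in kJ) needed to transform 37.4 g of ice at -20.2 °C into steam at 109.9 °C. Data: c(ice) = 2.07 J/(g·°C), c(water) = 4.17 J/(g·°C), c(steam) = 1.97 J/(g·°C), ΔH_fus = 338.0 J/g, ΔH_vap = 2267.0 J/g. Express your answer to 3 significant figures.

q1 (heat ice -20.2→0.0 °C): 37.4 × 2.07 × 20.2 = 1564 J
q2 (melt at 0 °C): 37.4 × 338.0 = 12641 J
q3 (heat water 0.0→100.0 °C): 37.4 × 4.17 × 100.0 = 15596 J
q4 (vaporize at 100 °C): 37.4 × 2267.0 = 84786 J
q5 (heat steam 100.0→109.9 °C): 37.4 × 1.97 × 9.9 = 729 J
Total: 1564 + 12641 + 15596 + 84786 + 729 = 115316 J = 115 kJ

q = 115 kJ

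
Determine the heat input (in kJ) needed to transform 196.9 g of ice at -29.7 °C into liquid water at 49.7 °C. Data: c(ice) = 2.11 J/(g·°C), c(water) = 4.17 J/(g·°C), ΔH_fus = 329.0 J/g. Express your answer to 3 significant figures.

q1 (heat ice -29.7→0.0 °C): 196.9 × 2.11 × 29.7 = 12339 J
q2 (melt at 0 °C): 196.9 × 329.0 = 64780 J
q3 (heat water 0.0→49.7 °C): 196.9 × 4.17 × 49.7 = 40807 J
Total: 12339 + 64780 + 40807 = 117926 J = 118 kJ

q = 118 kJ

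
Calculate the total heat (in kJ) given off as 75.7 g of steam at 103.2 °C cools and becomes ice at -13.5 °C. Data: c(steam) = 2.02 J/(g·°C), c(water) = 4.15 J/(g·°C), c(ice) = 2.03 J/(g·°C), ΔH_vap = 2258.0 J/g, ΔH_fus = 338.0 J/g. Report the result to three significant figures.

q1 (cool steam 103.2→100 °C): 75.7 × 2.02 × 3.2 = 489 J
q2 (condense at 100 °C): 75.7 × 2258.0 = 170931 J
q3 (cool water 100→0 °C): 75.7 × 4.15 × 100.0 = 31416 J
q4 (freeze at 0 °C): 75.7 × 338.0 = 25587 J
q5 (cool ice 0→-13.5 °C): 75.7 × 2.03 × 13.5 = 2075 J
Total: 489 + 170931 + 31416 + 25587 + 2075 = 230498 J = 230 kJ

q = 230 kJ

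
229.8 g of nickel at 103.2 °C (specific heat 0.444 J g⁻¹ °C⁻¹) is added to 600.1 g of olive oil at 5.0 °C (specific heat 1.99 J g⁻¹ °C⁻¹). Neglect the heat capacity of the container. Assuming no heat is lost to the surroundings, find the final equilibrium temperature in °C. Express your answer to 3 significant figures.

Heat lost by nickel = heat gained by olive oil.
(229.8)(0.444)(103.2 − T) = (600.1)(1.99)(T − 5.0)
102.0312 (103.2 − T) = 1194.199 (T − 5.0)
10530 − 102.0312 T = 1194.199 T − 5971.0
16501.0 = 1296.2302 T
T = 12.73 °C

T_f = 12.7 °C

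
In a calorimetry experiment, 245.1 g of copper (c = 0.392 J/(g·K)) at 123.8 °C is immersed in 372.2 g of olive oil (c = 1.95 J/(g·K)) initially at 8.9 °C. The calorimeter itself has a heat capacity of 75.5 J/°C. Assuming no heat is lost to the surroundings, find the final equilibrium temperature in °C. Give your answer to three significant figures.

Heat lost by copper = heat gained by olive oil + calorimeter.
(245.1)(0.392)(123.8 − T) = [(372.2)(1.95) + 75.5](T − 8.9)
96.0792 (123.8 − T) = 801.29 (T − 8.9)
11895 − 96.0792 T = 801.29 T − 7131.5
19026.5 = 897.3692 T
T = 21.20 °C

T_f = 21.2 °C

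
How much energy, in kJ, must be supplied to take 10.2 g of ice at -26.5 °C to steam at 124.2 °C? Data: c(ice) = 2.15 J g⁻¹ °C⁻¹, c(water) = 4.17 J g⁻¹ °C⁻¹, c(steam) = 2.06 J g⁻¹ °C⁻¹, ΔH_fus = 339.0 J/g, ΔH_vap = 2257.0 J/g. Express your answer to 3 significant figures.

q1 (heat ice -26.5→0.0 °C): 10.2 × 2.15 × 26.5 = 581 J
q2 (melt at 0 °C): 10.2 × 339.0 = 3458 J
q3 (heat water 0.0→100.0 °C): 10.2 × 4.17 × 100.0 = 4253 J
q4 (vaporize at 100 °C): 10.2 × 2257.0 = 23021 J
q5 (heat steam 100.0→124.2 °C): 10.2 × 2.06 × 24.2 = 508 J
Total: 581 + 3458 + 4253 + 23021 + 508 = 31821 J = 31.8 kJ

q = 31.8 kJ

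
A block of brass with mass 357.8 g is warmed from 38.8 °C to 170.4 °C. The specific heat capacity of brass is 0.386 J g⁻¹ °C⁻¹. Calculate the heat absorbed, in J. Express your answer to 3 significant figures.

q = m c ΔT = 357.8 × 0.386 × (170.4 − 38.8)
q = 357.8 × 0.386 × 131.6 = 18180 J

q = 18200 J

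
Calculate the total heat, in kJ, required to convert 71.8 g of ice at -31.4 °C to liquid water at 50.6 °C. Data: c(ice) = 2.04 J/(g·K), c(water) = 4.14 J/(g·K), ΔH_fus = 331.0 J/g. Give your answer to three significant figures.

q = 43.4 kJ

q1 (heat ice -31.4→0.0 °C): 71.8 × 2.04 × 31.4 = 4599 J
q2 (melt at 0 °C): 71.8 × 331.0 = 23766 J
q3 (heat water 0.0→50.6 °C): 71.8 × 4.14 × 50.6 = 15041 J
Total: 4599 + 23766 + 15041 = 43406 J = 43.4 kJ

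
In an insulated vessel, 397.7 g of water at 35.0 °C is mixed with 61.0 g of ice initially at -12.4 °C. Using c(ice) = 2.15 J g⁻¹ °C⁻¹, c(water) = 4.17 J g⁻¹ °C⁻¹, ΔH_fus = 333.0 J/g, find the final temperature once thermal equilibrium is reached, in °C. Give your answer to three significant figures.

Heat to bring ice to 0 °C and melt it: q₁ = 61.0×2.15×12.4 + 61.0×333.0 = 21939 J
Heat the water can supply cooling to 0 °C: 397.7×4.17×35.0 = 58044.3 J > q₁, so all ice melts.
Energy balance: 397.7×4.17×(35.0 − T) = 21939 + 61.0×4.17×(T − 0)
1658.409(35.0 − T) = 21939 + 254.37 T
58044.3 − 21939 = 1912.779 T
T = 36105.3 / 1912.779 = 18.88 °C

T_f = 18.9 °C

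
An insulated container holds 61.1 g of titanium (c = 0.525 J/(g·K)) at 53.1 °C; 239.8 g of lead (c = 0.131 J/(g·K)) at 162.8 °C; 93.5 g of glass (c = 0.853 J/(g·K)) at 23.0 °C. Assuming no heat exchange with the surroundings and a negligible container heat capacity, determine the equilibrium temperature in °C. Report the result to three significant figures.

T_f = 60.4 °C

Σ mᵢcᵢ(T − Tᵢ) = 0  ⇒  T = Σ mᵢcᵢTᵢ / Σ mᵢcᵢ
Σ mᵢcᵢ = 61.1×0.525 + 239.8×0.131 + 93.5×0.853 = 143.2468
Σ mᵢcᵢTᵢ = 32.0775×53.1 + 31.4138×162.8 + 79.7555×23.0 = 8651.9
T = 8651.9 / 143.2468 = 60.40 °C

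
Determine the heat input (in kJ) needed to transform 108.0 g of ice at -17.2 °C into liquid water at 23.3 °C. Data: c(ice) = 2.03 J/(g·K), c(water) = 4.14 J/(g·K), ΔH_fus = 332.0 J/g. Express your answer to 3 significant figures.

q1 (heat ice -17.2→0.0 °C): 108.0 × 2.03 × 17.2 = 3771 J
q2 (melt at 0 °C): 108.0 × 332.0 = 35856 J
q3 (heat water 0.0→23.3 °C): 108.0 × 4.14 × 23.3 = 10418 J
Total: 3771 + 35856 + 10418 = 50045 J = 50.0 kJ

q = 50.0 kJ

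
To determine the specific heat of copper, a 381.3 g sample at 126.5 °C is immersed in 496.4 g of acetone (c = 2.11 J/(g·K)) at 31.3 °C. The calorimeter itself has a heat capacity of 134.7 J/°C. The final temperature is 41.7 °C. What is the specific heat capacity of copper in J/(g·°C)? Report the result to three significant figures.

c = 0.380 J/(g·°C)

q_gained = (496.4 × 2.11 + 134.7) × (41.7 − 31.3) = 12290 J
q_lost = 381.3 × c × (126.5 − 41.7) = 32334.24 c
Set equal: c = 12290 / 32334.24 = 0.380 J/(g·°C)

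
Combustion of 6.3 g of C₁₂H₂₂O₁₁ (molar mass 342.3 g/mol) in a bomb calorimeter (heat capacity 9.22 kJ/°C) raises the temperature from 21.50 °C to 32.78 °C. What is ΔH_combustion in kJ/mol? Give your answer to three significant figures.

ΔT = 32.78 − 21.50 = 11.28 °C
q_cal = C_cal × ΔT = 9.22 × 11.28 = 104.0016 kJ
n = 6.3 / 342.3 = 0.01840 mol
q_rxn = −q_cal = -104.0016 kJ
ΔH = -104.0016 / 0.01840 = -5652 kJ/mol

ΔH = -5650 kJ/mol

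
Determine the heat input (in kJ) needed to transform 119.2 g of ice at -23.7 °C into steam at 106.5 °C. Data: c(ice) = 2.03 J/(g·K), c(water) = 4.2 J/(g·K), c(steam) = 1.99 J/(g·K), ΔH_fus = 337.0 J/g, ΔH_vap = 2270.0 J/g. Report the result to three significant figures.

q = 368 kJ

q1 (heat ice -23.7→0.0 °C): 119.2 × 2.03 × 23.7 = 5735 J
q2 (melt at 0 °C): 119.2 × 337.0 = 40170 J
q3 (heat water 0.0→100.0 °C): 119.2 × 4.2 × 100.0 = 50064 J
q4 (vaporize at 100 °C): 119.2 × 2270.0 = 270584 J
q5 (heat steam 100.0→106.5 °C): 119.2 × 1.99 × 6.5 = 1542 J
Total: 5735 + 40170 + 50064 + 270584 + 1542 = 368095 J = 368 kJ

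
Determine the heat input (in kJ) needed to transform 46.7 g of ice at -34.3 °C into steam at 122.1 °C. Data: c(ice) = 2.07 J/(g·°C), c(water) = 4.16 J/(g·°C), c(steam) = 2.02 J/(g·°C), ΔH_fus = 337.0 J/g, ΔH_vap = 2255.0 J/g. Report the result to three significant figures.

q1 (heat ice -34.3→0.0 °C): 46.7 × 2.07 × 34.3 = 3316 J
q2 (melt at 0 °C): 46.7 × 337.0 = 15738 J
q3 (heat water 0.0→100.0 °C): 46.7 × 4.16 × 100.0 = 19427 J
q4 (vaporize at 100 °C): 46.7 × 2255.0 = 105309 J
q5 (heat steam 100.0→122.1 °C): 46.7 × 2.02 × 22.1 = 2085 J
Total: 3316 + 15738 + 19427 + 105309 + 2085 = 145875 J = 146 kJ

q = 146 kJ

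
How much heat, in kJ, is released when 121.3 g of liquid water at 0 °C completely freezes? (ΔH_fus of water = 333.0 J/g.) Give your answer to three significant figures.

q = m × ΔH_fus = 121.3 × 333.0 = 40390 J = 40.4 kJ

q = 40.4 kJ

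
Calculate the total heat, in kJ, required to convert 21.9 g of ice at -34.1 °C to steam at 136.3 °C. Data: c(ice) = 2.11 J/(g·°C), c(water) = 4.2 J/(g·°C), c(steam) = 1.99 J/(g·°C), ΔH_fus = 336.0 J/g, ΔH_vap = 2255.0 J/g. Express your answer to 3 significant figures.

q1 (heat ice -34.1→0.0 °C): 21.9 × 2.11 × 34.1 = 1576 J
q2 (melt at 0 °C): 21.9 × 336.0 = 7358 J
q3 (heat water 0.0→100.0 °C): 21.9 × 4.2 × 100.0 = 9198 J
q4 (vaporize at 100 °C): 21.9 × 2255.0 = 49385 J
q5 (heat steam 100.0→136.3 °C): 21.9 × 1.99 × 36.3 = 1582 J
Total: 1576 + 7358 + 9198 + 49385 + 1582 = 69099 J = 69.1 kJ

q = 69.1 kJ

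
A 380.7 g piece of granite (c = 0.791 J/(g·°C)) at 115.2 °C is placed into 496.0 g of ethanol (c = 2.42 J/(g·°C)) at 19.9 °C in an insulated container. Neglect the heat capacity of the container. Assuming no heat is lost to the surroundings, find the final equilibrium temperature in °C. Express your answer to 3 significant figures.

T_f = 39.0 °C

Heat lost by granite = heat gained by ethanol.
(380.7)(0.791)(115.2 − T) = (496.0)(2.42)(T − 19.9)
301.1337 (115.2 − T) = 1200.32 (T − 19.9)
34691 − 301.1337 T = 1200.32 T − 23886
58577 = 1501.4537 T
T = 39.01 °C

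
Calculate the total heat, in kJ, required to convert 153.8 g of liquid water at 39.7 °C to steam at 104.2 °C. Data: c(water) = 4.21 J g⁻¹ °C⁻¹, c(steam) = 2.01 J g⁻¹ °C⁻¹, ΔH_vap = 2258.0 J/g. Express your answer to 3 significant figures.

q = 388 kJ

q1 (heat water 39.7→100.0 °C): 153.8 × 4.21 × 60.3 = 39044 J
q2 (vaporize at 100 °C): 153.8 × 2258.0 = 347280 J
q3 (heat steam 100.0→104.2 °C): 153.8 × 2.01 × 4.2 = 1298 J
Total: 39044 + 347280 + 1298 = 387622 J = 388 kJ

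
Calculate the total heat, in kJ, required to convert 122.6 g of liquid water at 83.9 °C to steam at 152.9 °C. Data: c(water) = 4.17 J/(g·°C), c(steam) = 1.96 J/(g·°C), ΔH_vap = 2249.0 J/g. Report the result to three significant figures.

q = 297 kJ

q1 (heat water 83.9→100.0 °C): 122.6 × 4.17 × 16.1 = 8231 J
q2 (vaporize at 100 °C): 122.6 × 2249.0 = 275727 J
q3 (heat steam 100.0→152.9 °C): 122.6 × 1.96 × 52.9 = 12712 J
Total: 8231 + 275727 + 12712 = 296670 J = 297 kJ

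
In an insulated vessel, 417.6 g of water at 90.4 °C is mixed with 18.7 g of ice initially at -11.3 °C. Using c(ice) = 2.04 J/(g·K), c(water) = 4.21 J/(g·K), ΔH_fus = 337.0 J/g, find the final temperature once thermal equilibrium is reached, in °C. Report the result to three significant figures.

T_f = 82.9 °C

Heat to bring ice to 0 °C and melt it: q₁ = 18.7×2.04×11.3 + 18.7×337.0 = 6733.0 J
Heat the water can supply cooling to 0 °C: 417.6×4.21×90.4 = 158932 J > q₁, so all ice melts.
Energy balance: 417.6×4.21×(90.4 − T) = 6733.0 + 18.7×4.21×(T − 0)
1758.096(90.4 − T) = 6733.0 + 78.727 T
158932 − 6733.0 = 1836.823 T
T = 152199.0 / 1836.823 = 82.86 °C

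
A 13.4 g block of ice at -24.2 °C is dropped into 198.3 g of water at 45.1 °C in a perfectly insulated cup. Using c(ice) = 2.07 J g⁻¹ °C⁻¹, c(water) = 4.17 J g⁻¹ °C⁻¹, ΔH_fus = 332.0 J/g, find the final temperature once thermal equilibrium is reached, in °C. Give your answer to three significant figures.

Heat to bring ice to 0 °C and melt it: q₁ = 13.4×2.07×24.2 + 13.4×332.0 = 5120.1 J
Heat the water can supply cooling to 0 °C: 198.3×4.17×45.1 = 37293.7 J > q₁, so all ice melts.
Energy balance: 198.3×4.17×(45.1 − T) = 5120.1 + 13.4×4.17×(T − 0)
826.911(45.1 − T) = 5120.1 + 55.878 T
37293.7 − 5120.1 = 882.789 T
T = 32173.6 / 882.789 = 36.445 °C

T_f = 36.4 °C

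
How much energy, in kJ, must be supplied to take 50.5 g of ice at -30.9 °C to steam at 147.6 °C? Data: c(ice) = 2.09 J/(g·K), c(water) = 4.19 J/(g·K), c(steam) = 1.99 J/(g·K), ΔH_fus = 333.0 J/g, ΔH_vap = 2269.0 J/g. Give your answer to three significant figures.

q = 161 kJ

q1 (heat ice -30.9→0.0 °C): 50.5 × 2.09 × 30.9 = 3261 J
q2 (melt at 0 °C): 50.5 × 333.0 = 16817 J
q3 (heat water 0.0→100.0 °C): 50.5 × 4.19 × 100.0 = 21160 J
q4 (vaporize at 100 °C): 50.5 × 2269.0 = 114585 J
q5 (heat steam 100.0→147.6 °C): 50.5 × 1.99 × 47.6 = 4784 J
Total: 3261 + 16817 + 21160 + 114585 + 4784 = 160607 J = 161 kJ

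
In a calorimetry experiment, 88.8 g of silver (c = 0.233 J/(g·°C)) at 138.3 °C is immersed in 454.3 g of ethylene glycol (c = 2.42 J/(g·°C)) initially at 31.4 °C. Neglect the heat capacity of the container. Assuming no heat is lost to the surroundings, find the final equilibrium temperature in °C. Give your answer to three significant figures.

Heat lost by silver = heat gained by ethylene glycol.
(88.8)(0.233)(138.3 − T) = (454.3)(2.42)(T − 31.4)
20.6904 (138.3 − T) = 1099.406 (T − 31.4)
2861.5 − 20.6904 T = 1099.406 T − 34521
37382.5 = 1120.0964 T
T = 33.37 °C

T_f = 33.4 °C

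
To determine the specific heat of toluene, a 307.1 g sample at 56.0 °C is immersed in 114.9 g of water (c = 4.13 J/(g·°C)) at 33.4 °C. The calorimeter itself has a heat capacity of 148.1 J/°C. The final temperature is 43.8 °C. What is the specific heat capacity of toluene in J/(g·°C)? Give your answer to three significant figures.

c = 1.73 J/(g·°C)

q_gained = (114.9 × 4.13 + 148.1) × (43.8 − 33.4) = 6475 J
q_lost = 307.1 × c × (56.0 − 43.8) = 3746.62 c
Set equal: c = 6475 / 3746.62 = 1.73 J/(g·°C)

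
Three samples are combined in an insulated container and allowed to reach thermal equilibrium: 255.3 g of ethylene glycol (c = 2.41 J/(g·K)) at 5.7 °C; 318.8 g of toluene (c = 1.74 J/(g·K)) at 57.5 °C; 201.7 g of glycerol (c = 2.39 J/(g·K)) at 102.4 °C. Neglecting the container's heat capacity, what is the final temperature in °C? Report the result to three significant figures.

T_f = 51.3 °C

Σ mᵢcᵢ(T − Tᵢ) = 0  ⇒  T = Σ mᵢcᵢTᵢ / Σ mᵢcᵢ
Σ mᵢcᵢ = 255.3×2.41 + 318.8×1.74 + 201.7×2.39 = 1652.048
Σ mᵢcᵢTᵢ = 615.273×5.7 + 554.712×57.5 + 482.063×102.4 = 84766
T = 84766 / 1652.048 = 51.31 °C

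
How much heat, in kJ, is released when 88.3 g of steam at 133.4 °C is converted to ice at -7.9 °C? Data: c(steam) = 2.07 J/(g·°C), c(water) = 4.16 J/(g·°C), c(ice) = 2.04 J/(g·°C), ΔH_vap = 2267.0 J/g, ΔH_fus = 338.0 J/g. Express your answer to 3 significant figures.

q = 274 kJ

q1 (cool steam 133.4→100 °C): 88.3 × 2.07 × 33.4 = 6105 J
q2 (condense at 100 °C): 88.3 × 2267.0 = 200176 J
q3 (cool water 100→0 °C): 88.3 × 4.16 × 100.0 = 36733 J
q4 (freeze at 0 °C): 88.3 × 338.0 = 29845 J
q5 (cool ice 0→-7.9 °C): 88.3 × 2.04 × 7.9 = 1423 J
Total: 6105 + 200176 + 36733 + 29845 + 1423 = 274282 J = 274 kJ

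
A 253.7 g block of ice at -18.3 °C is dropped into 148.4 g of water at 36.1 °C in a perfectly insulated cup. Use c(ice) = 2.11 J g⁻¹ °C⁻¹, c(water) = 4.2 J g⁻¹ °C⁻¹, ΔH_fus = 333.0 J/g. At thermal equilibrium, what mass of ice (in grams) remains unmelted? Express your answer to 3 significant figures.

m_ice remaining = 216 g

Heat to warm all ice to 0 °C: 253.7×2.11×18.3 = 9796.1 J
Heat released by water cooling to 0 °C: 148.4×4.2×36.1 = 22500 J
22500 J < 9796.1 + 253.7×333.0 = 94278.2 J, so not all ice melts; final T = 0 °C.
Heat left for melting: 22500 − 9796.1 = 12703.9 J
Mass melted = 12703.9 / 333.0 = 38.15 g
Ice remaining = 253.7 − 38.15 = 215.55 g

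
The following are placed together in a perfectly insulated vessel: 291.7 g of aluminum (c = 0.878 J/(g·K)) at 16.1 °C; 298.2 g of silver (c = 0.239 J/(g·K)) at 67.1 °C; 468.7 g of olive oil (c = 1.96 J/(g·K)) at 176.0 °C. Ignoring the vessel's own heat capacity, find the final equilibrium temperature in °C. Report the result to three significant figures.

Σ mᵢcᵢ(T − Tᵢ) = 0  ⇒  T = Σ mᵢcᵢTᵢ / Σ mᵢcᵢ
Σ mᵢcᵢ = 291.7×0.878 + 298.2×0.239 + 468.7×1.96 = 1246.0344
Σ mᵢcᵢTᵢ = 256.1126×16.1 + 71.2698×67.1 + 918.652×176.0 = 170590
T = 170590 / 1246.0344 = 136.9 °C

T_f = 137 °C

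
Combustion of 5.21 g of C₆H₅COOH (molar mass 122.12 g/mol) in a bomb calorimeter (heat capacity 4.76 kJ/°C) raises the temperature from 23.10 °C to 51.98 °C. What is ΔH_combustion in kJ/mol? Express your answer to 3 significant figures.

ΔT = 51.98 − 23.10 = 28.88 °C
q_cal = C_cal × ΔT = 4.76 × 28.88 = 137.4688 kJ
n = 5.21 / 122.12 = 0.04266 mol
q_rxn = −q_cal = -137.4688 kJ
ΔH = -137.4688 / 0.04266 = -3222 kJ/mol

ΔH = -3220 kJ/mol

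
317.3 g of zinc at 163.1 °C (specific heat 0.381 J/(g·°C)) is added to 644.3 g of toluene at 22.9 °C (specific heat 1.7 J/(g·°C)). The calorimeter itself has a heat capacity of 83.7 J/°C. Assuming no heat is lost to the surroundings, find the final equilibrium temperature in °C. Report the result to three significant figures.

Heat lost by zinc = heat gained by toluene + calorimeter.
(317.3)(0.381)(163.1 − T) = [(644.3)(1.7) + 83.7](T − 22.9)
120.8913 (163.1 − T) = 1179.01 (T − 22.9)
19717 − 120.8913 T = 1179.01 T − 26999
46716 = 1299.9013 T
T = 35.94 °C

T_f = 35.9 °C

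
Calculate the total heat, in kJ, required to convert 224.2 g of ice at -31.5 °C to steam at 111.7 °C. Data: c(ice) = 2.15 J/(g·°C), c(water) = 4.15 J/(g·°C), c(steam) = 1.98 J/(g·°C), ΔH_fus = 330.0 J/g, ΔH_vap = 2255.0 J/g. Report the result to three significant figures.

q = 693 kJ

q1 (heat ice -31.5→0.0 °C): 224.2 × 2.15 × 31.5 = 15184 J
q2 (melt at 0 °C): 224.2 × 330.0 = 73986 J
q3 (heat water 0.0→100.0 °C): 224.2 × 4.15 × 100.0 = 93043 J
q4 (vaporize at 100 °C): 224.2 × 2255.0 = 505571 J
q5 (heat steam 100.0→111.7 °C): 224.2 × 1.98 × 11.7 = 5194 J
Total: 15184 + 73986 + 93043 + 505571 + 5194 = 692978 J = 693 kJ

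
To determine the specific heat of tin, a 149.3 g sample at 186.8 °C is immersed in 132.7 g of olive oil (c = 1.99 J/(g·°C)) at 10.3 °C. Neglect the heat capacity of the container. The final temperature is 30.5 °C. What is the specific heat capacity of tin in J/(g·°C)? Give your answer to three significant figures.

c = 0.229 J/(g·°C)

q_gained = (132.7 × 1.99) × (30.5 − 10.3) = 5334 J
q_lost = 149.3 × c × (186.8 − 30.5) = 23335.59 c
Set equal: c = 5334 / 23335.59 = 0.229 J/(g·°C)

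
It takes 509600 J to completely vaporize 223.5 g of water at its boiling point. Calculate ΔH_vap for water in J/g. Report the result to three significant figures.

ΔH_vap = q / m = 509600 / 223.5 = 2280 J/g

ΔH_vap = 2280 J/g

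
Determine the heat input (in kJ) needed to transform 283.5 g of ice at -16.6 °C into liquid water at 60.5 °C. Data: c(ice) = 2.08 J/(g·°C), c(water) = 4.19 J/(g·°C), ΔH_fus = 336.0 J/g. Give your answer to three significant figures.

q = 177 kJ

q1 (heat ice -16.6→0.0 °C): 283.5 × 2.08 × 16.6 = 9789 J
q2 (melt at 0 °C): 283.5 × 336.0 = 95256 J
q3 (heat water 0.0→60.5 °C): 283.5 × 4.19 × 60.5 = 71866 J
Total: 9789 + 95256 + 71866 = 176911 J = 177 kJ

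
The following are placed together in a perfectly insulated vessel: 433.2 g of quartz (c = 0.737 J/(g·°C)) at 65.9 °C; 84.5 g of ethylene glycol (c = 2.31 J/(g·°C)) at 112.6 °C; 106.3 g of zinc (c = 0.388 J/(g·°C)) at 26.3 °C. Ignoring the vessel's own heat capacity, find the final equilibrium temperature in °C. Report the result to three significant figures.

T_f = 79.4 °C

Σ mᵢcᵢ(T − Tᵢ) = 0  ⇒  T = Σ mᵢcᵢTᵢ / Σ mᵢcᵢ
Σ mᵢcᵢ = 433.2×0.737 + 84.5×2.31 + 106.3×0.388 = 555.7078
Σ mᵢcᵢTᵢ = 319.2684×65.9 + 195.195×112.6 + 41.2444×26.3 = 44103
T = 44103 / 555.7078 = 79.36 °C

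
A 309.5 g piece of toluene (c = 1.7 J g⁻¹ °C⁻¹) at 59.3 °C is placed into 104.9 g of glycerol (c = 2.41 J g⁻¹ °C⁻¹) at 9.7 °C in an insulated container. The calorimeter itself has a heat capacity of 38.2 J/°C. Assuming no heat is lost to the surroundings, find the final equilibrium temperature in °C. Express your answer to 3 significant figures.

Heat lost by toluene = heat gained by glycerol + calorimeter.
(309.5)(1.7)(59.3 − T) = [(104.9)(2.41) + 38.2](T − 9.7)
526.15 (59.3 − T) = 291.009 (T − 9.7)
31201 − 526.15 T = 291.009 T − 2822.8
34023.8 = 817.159 T
T = 41.64 °C

T_f = 41.6 °C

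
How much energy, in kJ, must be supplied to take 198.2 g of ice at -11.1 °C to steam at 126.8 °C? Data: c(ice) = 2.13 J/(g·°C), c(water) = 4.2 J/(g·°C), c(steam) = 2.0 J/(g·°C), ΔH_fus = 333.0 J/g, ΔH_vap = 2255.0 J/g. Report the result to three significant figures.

q = 611 kJ

q1 (heat ice -11.1→0.0 °C): 198.2 × 2.13 × 11.1 = 4686 J
q2 (melt at 0 °C): 198.2 × 333.0 = 66001 J
q3 (heat water 0.0→100.0 °C): 198.2 × 4.2 × 100.0 = 83244 J
q4 (vaporize at 100 °C): 198.2 × 2255.0 = 446941 J
q5 (heat steam 100.0→126.8 °C): 198.2 × 2.0 × 26.8 = 10624 J
Total: 4686 + 66001 + 83244 + 446941 + 10624 = 611496 J = 611 kJ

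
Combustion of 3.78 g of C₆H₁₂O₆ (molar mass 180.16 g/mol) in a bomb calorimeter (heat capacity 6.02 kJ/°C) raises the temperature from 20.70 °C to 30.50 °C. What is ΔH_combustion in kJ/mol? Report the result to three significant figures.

ΔT = 30.50 − 20.70 = 9.80 °C
q_cal = C_cal × ΔT = 6.02 × 9.80 = 58.996 kJ
n = 3.78 / 180.16 = 0.02098 mol
q_rxn = −q_cal = -58.996 kJ
ΔH = -58.996 / 0.02098 = -2812 kJ/mol

ΔH = -2810 kJ/mol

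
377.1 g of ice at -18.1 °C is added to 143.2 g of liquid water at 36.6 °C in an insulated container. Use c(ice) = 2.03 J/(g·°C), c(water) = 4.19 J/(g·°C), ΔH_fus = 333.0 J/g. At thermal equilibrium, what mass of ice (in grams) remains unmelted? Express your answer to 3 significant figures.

Heat to warm all ice to 0 °C: 377.1×2.03×18.1 = 13856 J
Heat released by water cooling to 0 °C: 143.2×4.19×36.6 = 21960 J
21960 J < 13856 + 377.1×333.0 = 139430.3 J, so not all ice melts; final T = 0 °C.
Heat left for melting: 21960 − 13856 = 8104 J
Mass melted = 8104 / 333.0 = 24.34 g
Ice remaining = 377.1 − 24.34 = 352.76 g

m_ice remaining = 353 g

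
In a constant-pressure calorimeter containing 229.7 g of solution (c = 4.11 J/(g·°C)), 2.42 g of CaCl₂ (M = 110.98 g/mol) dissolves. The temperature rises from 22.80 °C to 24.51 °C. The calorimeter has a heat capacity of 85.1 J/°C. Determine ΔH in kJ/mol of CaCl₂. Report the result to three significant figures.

|ΔT| = |24.51 − 22.80| = 1.71 °C
|q_surr| = (229.7 × 4.11 + 85.1) × 1.71 = 1029.167 × 1.71 = 1760 J
n(CaCl₂) = 2.42 / 110.98 = 0.02181 mol
Temperature rose, so q_rxn = −|q_surr| = -1.760 kJ
ΔH = q_rxn / n = -80.70 kJ/mol

ΔH = -80.7 kJ/mol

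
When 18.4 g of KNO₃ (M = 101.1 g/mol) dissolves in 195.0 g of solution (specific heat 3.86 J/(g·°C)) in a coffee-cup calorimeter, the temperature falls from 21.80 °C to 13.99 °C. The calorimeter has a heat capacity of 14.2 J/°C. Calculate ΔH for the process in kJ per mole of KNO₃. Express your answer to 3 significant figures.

|ΔT| = |13.99 − 21.80| = 7.81 °C
|q_surr| = (195.0 × 3.86 + 14.2) × 7.81 = 766.9 × 7.81 = 5989 J
n(KNO₃) = 18.4 / 101.1 = 0.1820 mol
Temperature fell, so q_rxn = +|q_surr| = 5.989 kJ
ΔH = q_rxn / n = 32.91 kJ/mol

ΔH = 32.9 kJ/mol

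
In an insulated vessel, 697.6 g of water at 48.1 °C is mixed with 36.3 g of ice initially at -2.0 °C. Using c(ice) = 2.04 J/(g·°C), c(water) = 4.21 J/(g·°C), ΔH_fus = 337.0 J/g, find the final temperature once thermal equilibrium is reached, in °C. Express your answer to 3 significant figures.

T_f = 41.7 °C

Heat to bring ice to 0 °C and melt it: q₁ = 36.3×2.04×2.0 + 36.3×337.0 = 12381 J
Heat the water can supply cooling to 0 °C: 697.6×4.21×48.1 = 141265 J > q₁, so all ice melts.
Energy balance: 697.6×4.21×(48.1 − T) = 12381 + 36.3×4.21×(T − 0)
2936.896(48.1 − T) = 12381 + 152.823 T
141265 − 12381 = 3089.719 T
T = 128884 / 3089.719 = 41.71 °C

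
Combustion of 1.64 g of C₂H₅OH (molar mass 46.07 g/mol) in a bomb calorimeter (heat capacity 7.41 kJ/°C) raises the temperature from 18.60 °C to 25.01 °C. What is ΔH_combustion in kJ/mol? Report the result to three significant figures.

ΔT = 25.01 − 18.60 = 6.41 °C
q_cal = C_cal × ΔT = 7.41 × 6.41 = 47.4981 kJ
n = 1.64 / 46.07 = 0.03560 mol
q_rxn = −q_cal = -47.4981 kJ
ΔH = -47.4981 / 0.03560 = -1334 kJ/mol

ΔH = -1330 kJ/mol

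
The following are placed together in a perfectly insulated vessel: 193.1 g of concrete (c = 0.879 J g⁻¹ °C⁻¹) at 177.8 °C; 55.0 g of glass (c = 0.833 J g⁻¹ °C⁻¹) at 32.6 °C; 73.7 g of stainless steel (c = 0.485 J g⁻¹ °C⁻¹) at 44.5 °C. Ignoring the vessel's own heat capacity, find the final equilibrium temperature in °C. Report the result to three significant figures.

T_f = 132 °C

Σ mᵢcᵢ(T − Tᵢ) = 0  ⇒  T = Σ mᵢcᵢTᵢ / Σ mᵢcᵢ
Σ mᵢcᵢ = 193.1×0.879 + 55.0×0.833 + 73.7×0.485 = 251.2944
Σ mᵢcᵢTᵢ = 169.7349×177.8 + 45.815×32.6 + 35.7445×44.5 = 33263
T = 33263 / 251.2944 = 132.4 °C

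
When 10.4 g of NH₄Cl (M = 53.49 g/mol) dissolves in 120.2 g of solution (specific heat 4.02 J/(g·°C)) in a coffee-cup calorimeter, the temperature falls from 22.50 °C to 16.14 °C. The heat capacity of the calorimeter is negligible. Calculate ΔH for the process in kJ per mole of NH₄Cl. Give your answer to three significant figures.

|ΔT| = |16.14 − 22.50| = 6.36 °C
|q_surr| = (120.2 × 4.02) × 6.36 = 483.204 × 6.36 = 3073 J
n(NH₄Cl) = 10.4 / 53.49 = 0.1944 mol
Temperature fell, so q_rxn = +|q_surr| = 3.073 kJ
ΔH = q_rxn / n = 15.81 kJ/mol

ΔH = 15.8 kJ/mol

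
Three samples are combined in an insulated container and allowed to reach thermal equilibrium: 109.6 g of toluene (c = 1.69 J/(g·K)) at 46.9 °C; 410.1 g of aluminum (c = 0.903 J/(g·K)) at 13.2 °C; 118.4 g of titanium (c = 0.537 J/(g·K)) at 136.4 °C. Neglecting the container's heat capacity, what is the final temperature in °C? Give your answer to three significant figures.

Σ mᵢcᵢ(T − Tᵢ) = 0  ⇒  T = Σ mᵢcᵢTᵢ / Σ mᵢcᵢ
Σ mᵢcᵢ = 109.6×1.69 + 410.1×0.903 + 118.4×0.537 = 619.1251
Σ mᵢcᵢTᵢ = 185.224×46.9 + 370.3203×13.2 + 63.5808×136.4 = 22248
T = 22248 / 619.1251 = 35.93 °C

T_f = 35.9 °C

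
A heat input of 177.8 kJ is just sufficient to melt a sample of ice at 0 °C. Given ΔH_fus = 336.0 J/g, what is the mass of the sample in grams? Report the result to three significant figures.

m = q / ΔH_fus = 177800 J / 336.0 J/g = 529 g

m = 529 g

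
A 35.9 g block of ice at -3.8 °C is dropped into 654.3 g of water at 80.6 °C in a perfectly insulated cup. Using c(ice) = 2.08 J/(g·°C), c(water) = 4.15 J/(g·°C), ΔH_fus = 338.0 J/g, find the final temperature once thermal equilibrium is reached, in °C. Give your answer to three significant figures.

T_f = 72.1 °C

Heat to bring ice to 0 °C and melt it: q₁ = 35.9×2.08×3.8 + 35.9×338.0 = 12418 J
Heat the water can supply cooling to 0 °C: 654.3×4.15×80.6 = 218857 J > q₁, so all ice melts.
Energy balance: 654.3×4.15×(80.6 − T) = 12418 + 35.9×4.15×(T − 0)
2715.345(80.6 − T) = 12418 + 148.985 T
218857 − 12418 = 2864.330 T
T = 206439 / 2864.330 = 72.07 °C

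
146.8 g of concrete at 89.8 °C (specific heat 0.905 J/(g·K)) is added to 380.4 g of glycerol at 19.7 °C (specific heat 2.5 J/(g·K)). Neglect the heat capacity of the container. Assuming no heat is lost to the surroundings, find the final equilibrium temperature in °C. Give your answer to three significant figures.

Heat lost by concrete = heat gained by glycerol.
(146.8)(0.905)(89.8 − T) = (380.4)(2.5)(T − 19.7)
132.854 (89.8 − T) = 951 (T − 19.7)
11930 − 132.854 T = 951 T − 18735
30665 = 1083.854 T
T = 28.29 °C

T_f = 28.3 °C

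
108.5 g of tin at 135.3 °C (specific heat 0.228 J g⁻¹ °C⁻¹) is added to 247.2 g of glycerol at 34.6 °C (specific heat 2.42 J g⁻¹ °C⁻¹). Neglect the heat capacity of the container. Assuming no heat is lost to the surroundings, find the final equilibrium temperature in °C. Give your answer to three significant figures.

Heat lost by tin = heat gained by glycerol.
(108.5)(0.228)(135.3 − T) = (247.2)(2.42)(T − 34.6)
24.738 (135.3 − T) = 598.224 (T − 34.6)
3347.1 − 24.738 T = 598.224 T − 20699
24046.1 = 622.962 T
T = 38.60 °C

T_f = 38.6 °C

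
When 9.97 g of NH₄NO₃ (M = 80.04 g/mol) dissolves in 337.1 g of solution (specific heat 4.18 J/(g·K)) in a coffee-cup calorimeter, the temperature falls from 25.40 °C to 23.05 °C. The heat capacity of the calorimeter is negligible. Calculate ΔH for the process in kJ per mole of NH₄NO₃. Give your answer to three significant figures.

ΔH = 26.6 kJ/mol

|ΔT| = |23.05 − 25.40| = 2.35 °C
|q_surr| = (337.1 × 4.18) × 2.35 = 1409.078 × 2.35 = 3311 J
n(NH₄NO₃) = 9.97 / 80.04 = 0.1246 mol
Temperature fell, so q_rxn = +|q_surr| = 3.311 kJ
ΔH = q_rxn / n = 26.57 kJ/mol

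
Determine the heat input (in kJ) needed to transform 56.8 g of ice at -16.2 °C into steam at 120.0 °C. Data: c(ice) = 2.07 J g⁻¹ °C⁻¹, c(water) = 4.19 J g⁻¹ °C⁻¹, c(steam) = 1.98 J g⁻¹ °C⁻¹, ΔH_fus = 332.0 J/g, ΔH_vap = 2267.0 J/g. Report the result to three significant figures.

q = 176 kJ

q1 (heat ice -16.2→0.0 °C): 56.8 × 2.07 × 16.2 = 1905 J
q2 (melt at 0 °C): 56.8 × 332.0 = 18858 J
q3 (heat water 0.0→100.0 °C): 56.8 × 4.19 × 100.0 = 23799 J
q4 (vaporize at 100 °C): 56.8 × 2267.0 = 128766 J
q5 (heat steam 100.0→120.0 °C): 56.8 × 1.98 × 20.0 = 2249 J
Total: 1905 + 18858 + 23799 + 128766 + 2249 = 175577 J = 176 kJ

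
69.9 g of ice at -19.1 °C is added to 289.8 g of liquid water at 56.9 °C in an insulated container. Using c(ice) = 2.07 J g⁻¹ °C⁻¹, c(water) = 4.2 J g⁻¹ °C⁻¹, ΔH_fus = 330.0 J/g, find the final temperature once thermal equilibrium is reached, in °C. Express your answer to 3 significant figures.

T_f = 28.7 °C

Heat to bring ice to 0 °C and melt it: q₁ = 69.9×2.07×19.1 + 69.9×330.0 = 25831 J
Heat the water can supply cooling to 0 °C: 289.8×4.2×56.9 = 69256.4 J > q₁, so all ice melts.
Energy balance: 289.8×4.2×(56.9 − T) = 25831 + 69.9×4.2×(T − 0)
1217.16(56.9 − T) = 25831 + 293.58 T
69256.4 − 25831 = 1510.74 T
T = 43425.4 / 1510.74 = 28.74 °C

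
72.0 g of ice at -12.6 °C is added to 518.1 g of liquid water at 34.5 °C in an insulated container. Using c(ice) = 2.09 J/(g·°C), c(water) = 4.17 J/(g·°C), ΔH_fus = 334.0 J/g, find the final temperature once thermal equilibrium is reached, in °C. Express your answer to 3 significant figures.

Heat to bring ice to 0 °C and melt it: q₁ = 72.0×2.09×12.6 + 72.0×334.0 = 25944 J
Heat the water can supply cooling to 0 °C: 518.1×4.17×34.5 = 74536.5 J > q₁, so all ice melts.
Energy balance: 518.1×4.17×(34.5 − T) = 25944 + 72.0×4.17×(T − 0)
2160.477(34.5 − T) = 25944 + 300.24 T
74536.5 − 25944 = 2460.717 T
T = 48592.5 / 2460.717 = 19.747 °C

T_f = 19.7 °C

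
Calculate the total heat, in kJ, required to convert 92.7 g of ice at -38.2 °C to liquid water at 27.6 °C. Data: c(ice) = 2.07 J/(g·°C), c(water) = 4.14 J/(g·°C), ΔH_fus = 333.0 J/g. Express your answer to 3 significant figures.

q1 (heat ice -38.2→0.0 °C): 92.7 × 2.07 × 38.2 = 7330 J
q2 (melt at 0 °C): 92.7 × 333.0 = 30869 J
q3 (heat water 0.0→27.6 °C): 92.7 × 4.14 × 27.6 = 10592 J
Total: 7330 + 30869 + 10592 = 48791 J = 48.8 kJ

q = 48.8 kJ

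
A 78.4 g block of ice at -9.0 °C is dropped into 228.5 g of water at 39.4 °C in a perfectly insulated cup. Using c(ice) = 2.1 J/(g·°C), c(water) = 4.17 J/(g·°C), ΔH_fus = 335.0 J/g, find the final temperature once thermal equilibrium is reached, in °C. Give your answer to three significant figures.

T_f = 7.65 °C

Heat to bring ice to 0 °C and melt it: q₁ = 78.4×2.1×9.0 + 78.4×335.0 = 27746 J
Heat the water can supply cooling to 0 °C: 228.5×4.17×39.4 = 37542.1 J > q₁, so all ice melts.
Energy balance: 228.5×4.17×(39.4 − T) = 27746 + 78.4×4.17×(T − 0)
952.845(39.4 − T) = 27746 + 326.928 T
37542.1 − 27746 = 1279.773 T
T = 9796.1 / 1279.773 = 7.6546 °C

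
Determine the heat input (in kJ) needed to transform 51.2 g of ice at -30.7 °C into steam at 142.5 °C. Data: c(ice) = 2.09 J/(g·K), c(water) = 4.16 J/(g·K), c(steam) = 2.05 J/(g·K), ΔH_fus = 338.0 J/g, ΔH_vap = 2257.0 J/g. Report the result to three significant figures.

q = 162 kJ

q1 (heat ice -30.7→0.0 °C): 51.2 × 2.09 × 30.7 = 3285 J
q2 (melt at 0 °C): 51.2 × 338.0 = 17306 J
q3 (heat water 0.0→100.0 °C): 51.2 × 4.16 × 100.0 = 21299 J
q4 (vaporize at 100 °C): 51.2 × 2257.0 = 115558 J
q5 (heat steam 100.0→142.5 °C): 51.2 × 2.05 × 42.5 = 4461 J
Total: 3285 + 17306 + 21299 + 115558 + 4461 = 161909 J = 162 kJ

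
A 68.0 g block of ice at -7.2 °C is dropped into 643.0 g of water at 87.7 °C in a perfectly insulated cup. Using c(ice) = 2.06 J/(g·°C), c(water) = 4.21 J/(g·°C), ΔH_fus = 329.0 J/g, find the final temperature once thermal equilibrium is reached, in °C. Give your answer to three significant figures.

Heat to bring ice to 0 °C and melt it: q₁ = 68.0×2.06×7.2 + 68.0×329.0 = 23381 J
Heat the water can supply cooling to 0 °C: 643.0×4.21×87.7 = 237407 J > q₁, so all ice melts.
Energy balance: 643.0×4.21×(87.7 − T) = 23381 + 68.0×4.21×(T − 0)
2707.03(87.7 − T) = 23381 + 286.28 T
237407 − 23381 = 2993.31 T
T = 214026 / 2993.31 = 71.50 °C

T_f = 71.5 °C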